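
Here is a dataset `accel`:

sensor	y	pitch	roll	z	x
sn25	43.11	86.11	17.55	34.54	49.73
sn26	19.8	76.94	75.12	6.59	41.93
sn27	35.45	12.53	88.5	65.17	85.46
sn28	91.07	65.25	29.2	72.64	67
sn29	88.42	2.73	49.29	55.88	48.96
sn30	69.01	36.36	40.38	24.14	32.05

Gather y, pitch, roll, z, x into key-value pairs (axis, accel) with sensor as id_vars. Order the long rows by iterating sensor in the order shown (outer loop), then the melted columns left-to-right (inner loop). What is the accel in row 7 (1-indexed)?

76.94

30 rows total (6 × 5). Row 7: index ⌊(7-1)/5⌋ = 1 into sensor → sn26; (7-1) mod 5 = 1 into the melted columns → pitch.
So row 7 is (sn26, pitch, 76.94); accel = 76.94.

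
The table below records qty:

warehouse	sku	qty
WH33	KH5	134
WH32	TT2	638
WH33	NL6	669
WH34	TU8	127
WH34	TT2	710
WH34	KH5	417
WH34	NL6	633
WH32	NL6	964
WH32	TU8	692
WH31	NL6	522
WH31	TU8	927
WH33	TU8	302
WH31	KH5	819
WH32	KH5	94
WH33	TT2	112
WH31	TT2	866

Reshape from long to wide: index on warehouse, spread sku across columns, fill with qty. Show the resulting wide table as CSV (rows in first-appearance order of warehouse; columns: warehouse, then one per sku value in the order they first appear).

warehouse,KH5,TT2,NL6,TU8
WH33,134,112,669,302
WH32,94,638,964,692
WH34,417,710,633,127
WH31,819,866,522,927

Columns: warehouse plus the 4 distinct sku values (KH5, TT2, NL6, TU8).
For example, row WH33 column KH5 takes qty=134 from the long row (WH33, KH5).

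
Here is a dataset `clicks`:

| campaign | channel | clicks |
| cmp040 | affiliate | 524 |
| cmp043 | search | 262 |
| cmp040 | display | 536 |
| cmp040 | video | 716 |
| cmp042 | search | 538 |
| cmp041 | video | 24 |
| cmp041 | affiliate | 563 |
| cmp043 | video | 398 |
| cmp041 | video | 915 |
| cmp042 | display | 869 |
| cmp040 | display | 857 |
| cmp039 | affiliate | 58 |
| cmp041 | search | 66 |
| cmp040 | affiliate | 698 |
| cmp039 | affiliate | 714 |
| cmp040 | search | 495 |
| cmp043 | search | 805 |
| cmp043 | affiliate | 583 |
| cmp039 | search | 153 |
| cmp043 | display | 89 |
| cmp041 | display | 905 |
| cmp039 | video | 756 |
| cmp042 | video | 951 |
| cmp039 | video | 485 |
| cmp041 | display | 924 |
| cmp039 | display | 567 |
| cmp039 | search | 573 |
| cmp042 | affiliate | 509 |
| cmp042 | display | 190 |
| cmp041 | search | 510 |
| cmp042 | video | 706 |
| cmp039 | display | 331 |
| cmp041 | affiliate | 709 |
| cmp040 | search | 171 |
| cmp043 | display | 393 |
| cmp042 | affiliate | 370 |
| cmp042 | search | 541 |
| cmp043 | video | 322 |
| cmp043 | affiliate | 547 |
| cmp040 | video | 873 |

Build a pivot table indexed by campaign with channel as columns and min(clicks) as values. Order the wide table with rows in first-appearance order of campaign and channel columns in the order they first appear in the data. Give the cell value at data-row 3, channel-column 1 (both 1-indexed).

370

With rows in first-appearance order of campaign, row 3 is campaign=cmp042. channel columns in first-appearance order: affiliate, search, display, video; column 1 is affiliate.
Long rows with campaign=cmp042, channel=affiliate: min(509, 370) = 370.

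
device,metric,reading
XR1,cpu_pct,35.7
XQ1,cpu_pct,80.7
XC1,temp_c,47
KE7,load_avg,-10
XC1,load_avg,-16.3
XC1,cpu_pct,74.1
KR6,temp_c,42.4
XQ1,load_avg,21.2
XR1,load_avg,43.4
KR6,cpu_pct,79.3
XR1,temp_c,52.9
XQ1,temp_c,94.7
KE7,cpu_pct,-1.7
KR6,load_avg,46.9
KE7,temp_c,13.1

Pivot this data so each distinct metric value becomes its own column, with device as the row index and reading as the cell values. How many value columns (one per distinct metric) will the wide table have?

3

3 distinct metric values: cpu_pct, load_avg, temp_c.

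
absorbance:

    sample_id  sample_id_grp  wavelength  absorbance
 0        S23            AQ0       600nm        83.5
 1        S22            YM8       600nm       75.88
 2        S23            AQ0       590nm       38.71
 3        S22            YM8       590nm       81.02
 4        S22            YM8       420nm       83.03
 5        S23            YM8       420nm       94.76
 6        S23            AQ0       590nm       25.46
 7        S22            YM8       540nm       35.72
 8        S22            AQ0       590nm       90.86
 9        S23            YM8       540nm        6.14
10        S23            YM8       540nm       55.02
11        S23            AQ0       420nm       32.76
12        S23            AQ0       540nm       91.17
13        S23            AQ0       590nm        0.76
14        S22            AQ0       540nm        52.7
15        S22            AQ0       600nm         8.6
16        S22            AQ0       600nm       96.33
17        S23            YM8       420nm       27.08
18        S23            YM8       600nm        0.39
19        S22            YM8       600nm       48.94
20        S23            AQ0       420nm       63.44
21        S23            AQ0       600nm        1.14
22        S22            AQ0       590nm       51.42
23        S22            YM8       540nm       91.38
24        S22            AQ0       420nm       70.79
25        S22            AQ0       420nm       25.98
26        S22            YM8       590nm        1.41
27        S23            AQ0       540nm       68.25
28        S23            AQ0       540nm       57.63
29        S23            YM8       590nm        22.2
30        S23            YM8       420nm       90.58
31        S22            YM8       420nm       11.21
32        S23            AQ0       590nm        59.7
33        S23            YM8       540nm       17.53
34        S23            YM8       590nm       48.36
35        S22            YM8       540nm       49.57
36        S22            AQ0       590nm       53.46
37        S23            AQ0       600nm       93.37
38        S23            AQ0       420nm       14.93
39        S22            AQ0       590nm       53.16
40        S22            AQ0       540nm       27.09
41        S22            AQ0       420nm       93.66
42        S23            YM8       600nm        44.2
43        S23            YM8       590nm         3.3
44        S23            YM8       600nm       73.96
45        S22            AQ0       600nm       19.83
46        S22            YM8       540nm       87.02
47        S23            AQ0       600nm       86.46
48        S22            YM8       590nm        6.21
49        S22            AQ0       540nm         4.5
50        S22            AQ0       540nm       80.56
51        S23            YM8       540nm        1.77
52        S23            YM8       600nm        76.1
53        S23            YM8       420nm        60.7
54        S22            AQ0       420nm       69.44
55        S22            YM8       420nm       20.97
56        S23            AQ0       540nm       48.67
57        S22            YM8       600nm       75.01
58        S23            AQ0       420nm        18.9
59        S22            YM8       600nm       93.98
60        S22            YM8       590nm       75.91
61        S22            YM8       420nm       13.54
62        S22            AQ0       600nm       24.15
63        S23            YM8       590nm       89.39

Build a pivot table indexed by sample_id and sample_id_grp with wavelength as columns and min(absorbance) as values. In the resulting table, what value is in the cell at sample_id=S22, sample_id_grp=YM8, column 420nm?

11.21

Rows with sample_id=S22, sample_id_grp=YM8 and wavelength=420nm: absorbance values are 83.03, 11.21, 20.97, 13.54.
min(83.03, 11.21, 20.97, 13.54) = 11.21.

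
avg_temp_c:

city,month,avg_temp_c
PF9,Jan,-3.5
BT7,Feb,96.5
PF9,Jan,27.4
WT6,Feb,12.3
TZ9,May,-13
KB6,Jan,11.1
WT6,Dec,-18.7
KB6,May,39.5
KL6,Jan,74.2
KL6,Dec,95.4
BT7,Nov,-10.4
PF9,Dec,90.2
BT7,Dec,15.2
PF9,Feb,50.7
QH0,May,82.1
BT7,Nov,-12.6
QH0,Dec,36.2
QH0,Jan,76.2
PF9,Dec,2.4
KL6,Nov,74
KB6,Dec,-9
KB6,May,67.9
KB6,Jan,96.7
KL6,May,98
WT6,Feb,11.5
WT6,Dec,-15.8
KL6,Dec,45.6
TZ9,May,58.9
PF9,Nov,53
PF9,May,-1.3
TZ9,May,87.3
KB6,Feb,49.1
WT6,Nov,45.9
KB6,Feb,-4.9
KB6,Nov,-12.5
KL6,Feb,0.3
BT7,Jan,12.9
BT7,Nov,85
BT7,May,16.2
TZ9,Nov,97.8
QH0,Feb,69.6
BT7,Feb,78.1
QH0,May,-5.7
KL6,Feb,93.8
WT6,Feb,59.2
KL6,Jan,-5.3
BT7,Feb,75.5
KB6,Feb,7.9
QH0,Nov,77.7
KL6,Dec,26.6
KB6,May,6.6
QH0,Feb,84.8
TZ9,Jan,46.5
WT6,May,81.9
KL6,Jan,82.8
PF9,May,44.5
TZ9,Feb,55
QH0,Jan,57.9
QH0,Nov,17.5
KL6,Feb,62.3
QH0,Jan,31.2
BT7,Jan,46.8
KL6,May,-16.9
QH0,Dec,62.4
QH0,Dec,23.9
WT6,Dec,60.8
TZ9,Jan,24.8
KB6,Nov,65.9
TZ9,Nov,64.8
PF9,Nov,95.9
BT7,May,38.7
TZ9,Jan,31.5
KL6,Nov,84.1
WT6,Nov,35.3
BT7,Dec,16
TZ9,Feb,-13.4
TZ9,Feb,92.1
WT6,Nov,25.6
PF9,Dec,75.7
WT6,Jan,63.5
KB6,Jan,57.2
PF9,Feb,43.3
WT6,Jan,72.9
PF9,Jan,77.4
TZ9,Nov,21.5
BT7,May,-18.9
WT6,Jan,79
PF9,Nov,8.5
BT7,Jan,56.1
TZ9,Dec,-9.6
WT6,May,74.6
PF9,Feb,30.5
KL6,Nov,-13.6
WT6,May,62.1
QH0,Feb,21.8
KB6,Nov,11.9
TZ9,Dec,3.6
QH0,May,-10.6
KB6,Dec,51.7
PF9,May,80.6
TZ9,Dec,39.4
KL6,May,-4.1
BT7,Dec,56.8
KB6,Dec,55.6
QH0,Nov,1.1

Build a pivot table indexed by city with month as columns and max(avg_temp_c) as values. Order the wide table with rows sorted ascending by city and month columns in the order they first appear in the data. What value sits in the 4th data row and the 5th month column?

With rows sorted ascending by city, row 4 is city=PF9. month columns in first-appearance order: Jan, Feb, May, Dec, Nov; column 5 is Nov.
Long rows with city=PF9, month=Nov: max(53, 95.9, 8.5) = 95.9.

95.9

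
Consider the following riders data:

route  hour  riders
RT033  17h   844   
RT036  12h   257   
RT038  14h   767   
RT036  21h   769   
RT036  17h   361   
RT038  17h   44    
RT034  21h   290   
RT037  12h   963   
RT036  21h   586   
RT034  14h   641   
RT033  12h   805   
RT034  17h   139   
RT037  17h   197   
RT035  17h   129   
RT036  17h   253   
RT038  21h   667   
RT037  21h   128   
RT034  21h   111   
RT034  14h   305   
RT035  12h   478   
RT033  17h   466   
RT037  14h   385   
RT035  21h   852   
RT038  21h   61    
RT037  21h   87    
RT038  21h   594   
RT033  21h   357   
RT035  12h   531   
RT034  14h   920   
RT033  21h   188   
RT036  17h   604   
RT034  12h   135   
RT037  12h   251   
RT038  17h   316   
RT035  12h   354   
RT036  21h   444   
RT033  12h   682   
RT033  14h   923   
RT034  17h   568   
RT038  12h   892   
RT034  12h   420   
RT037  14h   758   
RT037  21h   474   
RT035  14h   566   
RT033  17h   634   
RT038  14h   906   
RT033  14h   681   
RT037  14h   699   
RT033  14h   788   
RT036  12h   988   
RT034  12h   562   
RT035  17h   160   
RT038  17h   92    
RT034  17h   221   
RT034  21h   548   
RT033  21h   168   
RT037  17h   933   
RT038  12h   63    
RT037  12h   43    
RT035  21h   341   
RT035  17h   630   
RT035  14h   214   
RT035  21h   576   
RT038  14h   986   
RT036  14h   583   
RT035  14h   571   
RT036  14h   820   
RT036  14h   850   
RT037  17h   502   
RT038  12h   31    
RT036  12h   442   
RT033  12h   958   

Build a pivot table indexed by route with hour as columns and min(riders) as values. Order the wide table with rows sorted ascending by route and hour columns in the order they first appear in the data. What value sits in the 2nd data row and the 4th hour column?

With rows sorted ascending by route, row 2 is route=RT034. hour columns in first-appearance order: 17h, 12h, 14h, 21h; column 4 is 21h.
Long rows with route=RT034, hour=21h: min(290, 111, 548) = 111.

111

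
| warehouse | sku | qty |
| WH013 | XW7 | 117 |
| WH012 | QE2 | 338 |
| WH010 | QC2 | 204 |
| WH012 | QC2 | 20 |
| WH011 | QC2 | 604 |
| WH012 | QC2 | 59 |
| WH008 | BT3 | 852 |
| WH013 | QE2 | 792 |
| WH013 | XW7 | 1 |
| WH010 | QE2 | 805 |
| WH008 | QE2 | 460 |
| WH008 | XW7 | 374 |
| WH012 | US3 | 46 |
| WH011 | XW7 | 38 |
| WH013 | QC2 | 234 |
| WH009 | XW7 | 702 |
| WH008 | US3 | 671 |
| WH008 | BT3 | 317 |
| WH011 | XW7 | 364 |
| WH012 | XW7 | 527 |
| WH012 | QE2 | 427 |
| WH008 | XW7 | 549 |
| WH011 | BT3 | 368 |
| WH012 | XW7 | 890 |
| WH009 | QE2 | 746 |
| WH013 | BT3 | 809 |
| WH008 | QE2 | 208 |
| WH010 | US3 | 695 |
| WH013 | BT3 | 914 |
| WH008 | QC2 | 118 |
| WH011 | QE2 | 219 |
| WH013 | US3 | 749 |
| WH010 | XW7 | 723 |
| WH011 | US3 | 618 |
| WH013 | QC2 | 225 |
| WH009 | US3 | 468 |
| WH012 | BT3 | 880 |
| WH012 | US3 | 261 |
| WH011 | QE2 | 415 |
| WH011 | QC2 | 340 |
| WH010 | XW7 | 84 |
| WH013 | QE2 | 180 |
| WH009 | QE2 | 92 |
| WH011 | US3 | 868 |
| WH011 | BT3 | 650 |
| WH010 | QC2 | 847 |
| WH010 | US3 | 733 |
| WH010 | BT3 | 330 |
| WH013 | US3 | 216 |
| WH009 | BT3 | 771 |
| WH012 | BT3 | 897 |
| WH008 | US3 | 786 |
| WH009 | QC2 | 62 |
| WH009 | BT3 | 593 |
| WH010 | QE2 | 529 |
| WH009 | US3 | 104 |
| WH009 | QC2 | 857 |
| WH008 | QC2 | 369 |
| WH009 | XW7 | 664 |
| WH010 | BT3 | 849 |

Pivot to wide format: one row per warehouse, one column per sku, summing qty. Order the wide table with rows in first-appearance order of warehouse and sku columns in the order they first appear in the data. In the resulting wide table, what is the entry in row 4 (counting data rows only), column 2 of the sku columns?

With rows in first-appearance order of warehouse, row 4 is warehouse=WH011. sku columns in first-appearance order: XW7, QE2, QC2, BT3, US3; column 2 is QE2.
Long rows with warehouse=WH011, sku=QE2: 219 + 415 = 634.

634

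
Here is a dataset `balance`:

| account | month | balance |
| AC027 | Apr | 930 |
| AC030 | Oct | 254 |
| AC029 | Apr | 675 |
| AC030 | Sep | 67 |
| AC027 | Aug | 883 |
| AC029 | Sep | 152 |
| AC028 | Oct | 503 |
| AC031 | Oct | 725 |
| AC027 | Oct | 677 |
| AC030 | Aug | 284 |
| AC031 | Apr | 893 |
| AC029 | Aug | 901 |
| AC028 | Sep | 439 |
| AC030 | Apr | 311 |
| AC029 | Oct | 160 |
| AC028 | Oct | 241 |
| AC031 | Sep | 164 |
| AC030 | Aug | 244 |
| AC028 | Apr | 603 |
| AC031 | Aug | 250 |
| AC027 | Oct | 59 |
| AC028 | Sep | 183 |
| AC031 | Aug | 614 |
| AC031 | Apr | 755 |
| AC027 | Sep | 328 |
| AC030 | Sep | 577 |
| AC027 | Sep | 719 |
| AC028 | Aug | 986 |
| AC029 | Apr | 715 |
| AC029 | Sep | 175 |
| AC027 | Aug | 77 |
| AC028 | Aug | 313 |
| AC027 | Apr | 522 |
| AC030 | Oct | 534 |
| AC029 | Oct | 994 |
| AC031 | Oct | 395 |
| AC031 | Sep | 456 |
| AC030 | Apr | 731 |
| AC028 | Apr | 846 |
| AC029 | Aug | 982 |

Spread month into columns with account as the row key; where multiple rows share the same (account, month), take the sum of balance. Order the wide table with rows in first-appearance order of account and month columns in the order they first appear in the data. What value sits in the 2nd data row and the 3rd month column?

644

With rows in first-appearance order of account, row 2 is account=AC030. month columns in first-appearance order: Apr, Oct, Sep, Aug; column 3 is Sep.
Long rows with account=AC030, month=Sep: 67 + 577 = 644.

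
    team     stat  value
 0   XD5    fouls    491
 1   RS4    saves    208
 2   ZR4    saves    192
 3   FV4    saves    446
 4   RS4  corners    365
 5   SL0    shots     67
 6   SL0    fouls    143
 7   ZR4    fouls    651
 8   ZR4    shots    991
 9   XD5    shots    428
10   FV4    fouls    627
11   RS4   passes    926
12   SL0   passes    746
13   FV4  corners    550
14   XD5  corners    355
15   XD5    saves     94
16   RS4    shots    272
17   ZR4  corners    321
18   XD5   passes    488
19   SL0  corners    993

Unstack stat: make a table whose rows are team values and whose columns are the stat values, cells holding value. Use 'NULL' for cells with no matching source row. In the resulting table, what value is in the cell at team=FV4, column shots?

No long-format row has team=FV4 and stat=shots, so the cell is NULL.

NULL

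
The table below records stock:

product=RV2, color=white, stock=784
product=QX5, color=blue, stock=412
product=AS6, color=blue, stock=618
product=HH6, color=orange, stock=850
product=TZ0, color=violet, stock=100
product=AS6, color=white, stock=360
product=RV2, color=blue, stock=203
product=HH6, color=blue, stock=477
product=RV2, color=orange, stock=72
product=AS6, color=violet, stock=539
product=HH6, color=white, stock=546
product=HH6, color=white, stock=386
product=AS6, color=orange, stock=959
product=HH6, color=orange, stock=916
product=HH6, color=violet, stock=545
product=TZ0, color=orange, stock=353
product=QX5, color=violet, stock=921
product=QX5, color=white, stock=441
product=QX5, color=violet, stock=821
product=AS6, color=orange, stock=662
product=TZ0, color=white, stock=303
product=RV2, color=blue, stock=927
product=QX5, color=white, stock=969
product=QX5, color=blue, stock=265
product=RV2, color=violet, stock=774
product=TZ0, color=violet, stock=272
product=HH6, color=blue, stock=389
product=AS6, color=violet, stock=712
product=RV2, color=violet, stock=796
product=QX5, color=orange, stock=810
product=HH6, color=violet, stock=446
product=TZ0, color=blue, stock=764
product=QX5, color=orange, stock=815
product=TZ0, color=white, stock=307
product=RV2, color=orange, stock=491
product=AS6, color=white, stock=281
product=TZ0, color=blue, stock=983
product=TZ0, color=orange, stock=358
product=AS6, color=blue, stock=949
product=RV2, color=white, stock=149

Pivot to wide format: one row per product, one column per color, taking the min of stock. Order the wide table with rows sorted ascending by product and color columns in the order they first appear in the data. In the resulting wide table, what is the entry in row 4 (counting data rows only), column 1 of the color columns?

With rows sorted ascending by product, row 4 is product=RV2. color columns in first-appearance order: white, blue, orange, violet; column 1 is white.
Long rows with product=RV2, color=white: min(784, 149) = 149.

149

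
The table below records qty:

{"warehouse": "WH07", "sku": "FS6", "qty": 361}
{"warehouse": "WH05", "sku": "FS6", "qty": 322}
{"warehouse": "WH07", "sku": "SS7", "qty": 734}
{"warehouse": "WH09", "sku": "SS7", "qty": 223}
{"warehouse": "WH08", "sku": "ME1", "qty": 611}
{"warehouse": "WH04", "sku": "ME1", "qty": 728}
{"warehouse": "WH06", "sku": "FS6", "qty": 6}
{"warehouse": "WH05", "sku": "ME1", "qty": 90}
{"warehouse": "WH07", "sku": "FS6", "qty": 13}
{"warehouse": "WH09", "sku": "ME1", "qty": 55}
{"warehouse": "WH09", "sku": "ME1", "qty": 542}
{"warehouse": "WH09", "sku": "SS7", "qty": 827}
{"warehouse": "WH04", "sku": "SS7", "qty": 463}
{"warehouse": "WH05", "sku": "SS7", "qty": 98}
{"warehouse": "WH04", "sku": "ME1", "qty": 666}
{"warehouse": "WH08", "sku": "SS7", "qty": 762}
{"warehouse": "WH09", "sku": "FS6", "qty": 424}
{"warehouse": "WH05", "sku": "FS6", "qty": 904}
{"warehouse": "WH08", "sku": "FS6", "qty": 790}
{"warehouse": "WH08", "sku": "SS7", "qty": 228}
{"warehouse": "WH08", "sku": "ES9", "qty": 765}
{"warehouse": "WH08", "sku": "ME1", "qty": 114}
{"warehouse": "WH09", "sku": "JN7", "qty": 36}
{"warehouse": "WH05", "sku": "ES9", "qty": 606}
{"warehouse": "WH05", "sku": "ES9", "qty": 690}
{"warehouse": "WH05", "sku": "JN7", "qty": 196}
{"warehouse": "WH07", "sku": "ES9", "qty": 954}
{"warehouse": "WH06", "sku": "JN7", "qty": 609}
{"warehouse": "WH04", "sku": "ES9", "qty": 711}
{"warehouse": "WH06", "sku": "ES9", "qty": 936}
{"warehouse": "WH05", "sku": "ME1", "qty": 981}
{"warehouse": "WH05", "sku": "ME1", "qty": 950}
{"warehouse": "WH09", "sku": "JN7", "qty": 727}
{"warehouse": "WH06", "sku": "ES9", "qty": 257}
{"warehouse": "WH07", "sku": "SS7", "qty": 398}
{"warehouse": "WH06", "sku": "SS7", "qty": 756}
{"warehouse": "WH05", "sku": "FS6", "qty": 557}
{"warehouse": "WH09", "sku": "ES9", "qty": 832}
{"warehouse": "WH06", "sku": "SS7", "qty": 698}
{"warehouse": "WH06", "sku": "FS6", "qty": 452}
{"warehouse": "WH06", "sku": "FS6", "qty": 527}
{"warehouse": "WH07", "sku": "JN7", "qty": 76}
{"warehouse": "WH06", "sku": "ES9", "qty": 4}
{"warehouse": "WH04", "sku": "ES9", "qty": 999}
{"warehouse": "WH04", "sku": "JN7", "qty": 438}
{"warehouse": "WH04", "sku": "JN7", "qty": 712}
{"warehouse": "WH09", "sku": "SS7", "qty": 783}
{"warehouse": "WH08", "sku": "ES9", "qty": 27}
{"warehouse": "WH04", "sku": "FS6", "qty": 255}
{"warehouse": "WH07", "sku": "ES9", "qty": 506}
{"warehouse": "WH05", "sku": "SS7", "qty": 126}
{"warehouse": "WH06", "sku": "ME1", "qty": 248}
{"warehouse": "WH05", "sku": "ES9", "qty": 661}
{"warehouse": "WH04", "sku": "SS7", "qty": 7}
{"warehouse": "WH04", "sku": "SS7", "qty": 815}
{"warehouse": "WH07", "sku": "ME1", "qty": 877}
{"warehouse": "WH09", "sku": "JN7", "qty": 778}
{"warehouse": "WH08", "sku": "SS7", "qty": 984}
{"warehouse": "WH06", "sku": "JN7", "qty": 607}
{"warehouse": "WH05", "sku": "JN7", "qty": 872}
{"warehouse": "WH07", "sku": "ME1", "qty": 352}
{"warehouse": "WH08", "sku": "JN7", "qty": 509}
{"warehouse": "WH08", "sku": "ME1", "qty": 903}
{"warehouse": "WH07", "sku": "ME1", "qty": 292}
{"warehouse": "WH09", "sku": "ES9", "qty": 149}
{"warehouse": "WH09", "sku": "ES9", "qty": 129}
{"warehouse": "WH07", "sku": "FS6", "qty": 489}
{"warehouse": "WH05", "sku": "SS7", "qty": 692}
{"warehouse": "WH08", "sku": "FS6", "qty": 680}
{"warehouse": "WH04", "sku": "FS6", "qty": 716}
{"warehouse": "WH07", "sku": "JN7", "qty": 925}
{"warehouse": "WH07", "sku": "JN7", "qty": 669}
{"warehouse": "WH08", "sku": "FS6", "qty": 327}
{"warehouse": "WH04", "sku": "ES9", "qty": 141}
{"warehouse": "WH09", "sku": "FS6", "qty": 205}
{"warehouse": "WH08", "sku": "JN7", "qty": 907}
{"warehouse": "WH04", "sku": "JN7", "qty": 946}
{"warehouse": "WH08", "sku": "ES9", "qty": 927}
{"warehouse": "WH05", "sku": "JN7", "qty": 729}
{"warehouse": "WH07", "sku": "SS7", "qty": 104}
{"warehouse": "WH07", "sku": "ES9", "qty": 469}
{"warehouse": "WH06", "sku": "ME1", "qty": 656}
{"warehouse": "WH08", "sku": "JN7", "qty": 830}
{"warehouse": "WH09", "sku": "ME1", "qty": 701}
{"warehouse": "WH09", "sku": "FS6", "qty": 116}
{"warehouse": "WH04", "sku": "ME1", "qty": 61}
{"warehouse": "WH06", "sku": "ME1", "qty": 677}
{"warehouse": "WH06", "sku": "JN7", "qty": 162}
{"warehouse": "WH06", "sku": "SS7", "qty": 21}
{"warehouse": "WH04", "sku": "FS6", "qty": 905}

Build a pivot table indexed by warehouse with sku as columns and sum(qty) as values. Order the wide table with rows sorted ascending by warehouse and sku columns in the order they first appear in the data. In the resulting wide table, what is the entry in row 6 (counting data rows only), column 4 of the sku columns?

With rows sorted ascending by warehouse, row 6 is warehouse=WH09. sku columns in first-appearance order: FS6, SS7, ME1, ES9, JN7; column 4 is ES9.
Long rows with warehouse=WH09, sku=ES9: 832 + 149 + 129 = 1110.

1110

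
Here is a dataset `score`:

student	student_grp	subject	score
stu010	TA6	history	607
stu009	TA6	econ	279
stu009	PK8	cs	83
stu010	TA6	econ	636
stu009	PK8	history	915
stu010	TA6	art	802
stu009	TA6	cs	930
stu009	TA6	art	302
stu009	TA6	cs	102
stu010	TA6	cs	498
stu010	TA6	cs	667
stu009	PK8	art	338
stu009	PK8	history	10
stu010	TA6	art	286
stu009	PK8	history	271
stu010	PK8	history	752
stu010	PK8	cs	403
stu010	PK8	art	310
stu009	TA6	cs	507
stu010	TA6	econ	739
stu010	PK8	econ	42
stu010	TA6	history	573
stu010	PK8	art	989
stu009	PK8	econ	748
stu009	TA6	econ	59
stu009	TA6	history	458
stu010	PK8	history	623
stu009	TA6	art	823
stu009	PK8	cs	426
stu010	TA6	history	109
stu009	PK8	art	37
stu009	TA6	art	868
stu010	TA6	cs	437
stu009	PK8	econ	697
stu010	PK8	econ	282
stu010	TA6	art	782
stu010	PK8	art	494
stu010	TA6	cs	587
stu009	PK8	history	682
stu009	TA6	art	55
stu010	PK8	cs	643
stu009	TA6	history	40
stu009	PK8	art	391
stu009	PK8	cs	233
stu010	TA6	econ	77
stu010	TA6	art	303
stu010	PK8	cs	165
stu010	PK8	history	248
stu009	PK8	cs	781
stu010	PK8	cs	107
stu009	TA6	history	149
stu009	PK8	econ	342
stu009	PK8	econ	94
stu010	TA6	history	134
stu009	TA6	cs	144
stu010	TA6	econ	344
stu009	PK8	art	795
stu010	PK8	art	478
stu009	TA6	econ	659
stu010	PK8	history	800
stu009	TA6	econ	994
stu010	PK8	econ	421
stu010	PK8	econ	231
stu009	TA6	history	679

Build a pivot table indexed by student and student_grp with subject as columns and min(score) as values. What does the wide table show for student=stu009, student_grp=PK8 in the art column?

37

Rows with student=stu009, student_grp=PK8 and subject=art: score values are 338, 37, 391, 795.
min(338, 37, 391, 795) = 37.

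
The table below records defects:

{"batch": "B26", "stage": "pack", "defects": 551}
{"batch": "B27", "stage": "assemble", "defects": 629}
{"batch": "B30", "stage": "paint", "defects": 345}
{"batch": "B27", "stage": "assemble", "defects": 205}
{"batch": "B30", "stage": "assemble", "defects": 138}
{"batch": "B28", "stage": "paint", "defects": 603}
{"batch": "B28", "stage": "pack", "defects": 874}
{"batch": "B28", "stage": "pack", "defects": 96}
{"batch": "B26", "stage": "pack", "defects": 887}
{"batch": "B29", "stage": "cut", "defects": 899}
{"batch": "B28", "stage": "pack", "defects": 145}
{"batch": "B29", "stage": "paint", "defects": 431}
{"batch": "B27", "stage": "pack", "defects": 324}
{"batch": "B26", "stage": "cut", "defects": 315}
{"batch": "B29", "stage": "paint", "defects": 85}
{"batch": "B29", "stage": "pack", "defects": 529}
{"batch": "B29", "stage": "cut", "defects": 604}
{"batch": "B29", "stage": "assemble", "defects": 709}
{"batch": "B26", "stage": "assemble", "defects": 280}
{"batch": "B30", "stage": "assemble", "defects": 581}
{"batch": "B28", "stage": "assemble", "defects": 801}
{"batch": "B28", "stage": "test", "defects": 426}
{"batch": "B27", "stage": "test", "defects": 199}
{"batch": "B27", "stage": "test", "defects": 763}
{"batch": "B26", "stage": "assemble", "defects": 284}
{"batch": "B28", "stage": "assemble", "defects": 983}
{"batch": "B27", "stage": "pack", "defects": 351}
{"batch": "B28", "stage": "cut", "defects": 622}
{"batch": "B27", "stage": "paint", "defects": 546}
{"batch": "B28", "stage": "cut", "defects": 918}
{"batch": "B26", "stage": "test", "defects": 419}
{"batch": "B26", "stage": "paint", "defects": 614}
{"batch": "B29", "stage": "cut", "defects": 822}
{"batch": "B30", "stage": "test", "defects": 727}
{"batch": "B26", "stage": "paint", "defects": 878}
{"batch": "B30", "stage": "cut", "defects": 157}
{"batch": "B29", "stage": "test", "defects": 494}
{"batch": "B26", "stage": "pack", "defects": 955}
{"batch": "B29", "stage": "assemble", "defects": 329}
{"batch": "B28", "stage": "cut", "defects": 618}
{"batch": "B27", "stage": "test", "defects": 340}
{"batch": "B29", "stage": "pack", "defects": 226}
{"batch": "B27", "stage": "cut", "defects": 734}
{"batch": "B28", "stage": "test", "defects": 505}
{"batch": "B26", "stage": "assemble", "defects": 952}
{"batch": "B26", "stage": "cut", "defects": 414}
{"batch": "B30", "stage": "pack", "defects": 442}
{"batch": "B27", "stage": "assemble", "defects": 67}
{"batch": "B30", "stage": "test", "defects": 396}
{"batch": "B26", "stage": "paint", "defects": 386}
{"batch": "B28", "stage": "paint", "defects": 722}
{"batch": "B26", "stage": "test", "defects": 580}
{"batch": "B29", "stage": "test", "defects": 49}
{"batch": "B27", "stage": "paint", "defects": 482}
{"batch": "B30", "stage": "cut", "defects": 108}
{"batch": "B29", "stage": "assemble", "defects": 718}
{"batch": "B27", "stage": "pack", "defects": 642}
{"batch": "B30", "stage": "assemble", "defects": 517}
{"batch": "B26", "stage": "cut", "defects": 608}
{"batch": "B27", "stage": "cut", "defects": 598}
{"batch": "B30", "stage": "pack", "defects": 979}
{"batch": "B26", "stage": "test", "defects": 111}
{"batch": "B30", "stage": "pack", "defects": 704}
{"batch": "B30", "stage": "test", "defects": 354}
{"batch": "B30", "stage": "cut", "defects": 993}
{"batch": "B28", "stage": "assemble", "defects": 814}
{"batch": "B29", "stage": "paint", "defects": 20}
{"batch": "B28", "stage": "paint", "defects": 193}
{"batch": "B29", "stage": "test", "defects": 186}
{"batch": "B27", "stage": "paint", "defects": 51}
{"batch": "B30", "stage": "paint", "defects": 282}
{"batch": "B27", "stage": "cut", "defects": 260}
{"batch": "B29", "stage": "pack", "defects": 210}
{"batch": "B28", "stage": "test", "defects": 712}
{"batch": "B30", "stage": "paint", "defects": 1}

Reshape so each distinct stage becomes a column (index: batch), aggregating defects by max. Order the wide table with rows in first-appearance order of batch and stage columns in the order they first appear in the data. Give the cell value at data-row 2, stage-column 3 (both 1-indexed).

546

With rows in first-appearance order of batch, row 2 is batch=B27. stage columns in first-appearance order: pack, assemble, paint, cut, test; column 3 is paint.
Long rows with batch=B27, stage=paint: max(546, 482, 51) = 546.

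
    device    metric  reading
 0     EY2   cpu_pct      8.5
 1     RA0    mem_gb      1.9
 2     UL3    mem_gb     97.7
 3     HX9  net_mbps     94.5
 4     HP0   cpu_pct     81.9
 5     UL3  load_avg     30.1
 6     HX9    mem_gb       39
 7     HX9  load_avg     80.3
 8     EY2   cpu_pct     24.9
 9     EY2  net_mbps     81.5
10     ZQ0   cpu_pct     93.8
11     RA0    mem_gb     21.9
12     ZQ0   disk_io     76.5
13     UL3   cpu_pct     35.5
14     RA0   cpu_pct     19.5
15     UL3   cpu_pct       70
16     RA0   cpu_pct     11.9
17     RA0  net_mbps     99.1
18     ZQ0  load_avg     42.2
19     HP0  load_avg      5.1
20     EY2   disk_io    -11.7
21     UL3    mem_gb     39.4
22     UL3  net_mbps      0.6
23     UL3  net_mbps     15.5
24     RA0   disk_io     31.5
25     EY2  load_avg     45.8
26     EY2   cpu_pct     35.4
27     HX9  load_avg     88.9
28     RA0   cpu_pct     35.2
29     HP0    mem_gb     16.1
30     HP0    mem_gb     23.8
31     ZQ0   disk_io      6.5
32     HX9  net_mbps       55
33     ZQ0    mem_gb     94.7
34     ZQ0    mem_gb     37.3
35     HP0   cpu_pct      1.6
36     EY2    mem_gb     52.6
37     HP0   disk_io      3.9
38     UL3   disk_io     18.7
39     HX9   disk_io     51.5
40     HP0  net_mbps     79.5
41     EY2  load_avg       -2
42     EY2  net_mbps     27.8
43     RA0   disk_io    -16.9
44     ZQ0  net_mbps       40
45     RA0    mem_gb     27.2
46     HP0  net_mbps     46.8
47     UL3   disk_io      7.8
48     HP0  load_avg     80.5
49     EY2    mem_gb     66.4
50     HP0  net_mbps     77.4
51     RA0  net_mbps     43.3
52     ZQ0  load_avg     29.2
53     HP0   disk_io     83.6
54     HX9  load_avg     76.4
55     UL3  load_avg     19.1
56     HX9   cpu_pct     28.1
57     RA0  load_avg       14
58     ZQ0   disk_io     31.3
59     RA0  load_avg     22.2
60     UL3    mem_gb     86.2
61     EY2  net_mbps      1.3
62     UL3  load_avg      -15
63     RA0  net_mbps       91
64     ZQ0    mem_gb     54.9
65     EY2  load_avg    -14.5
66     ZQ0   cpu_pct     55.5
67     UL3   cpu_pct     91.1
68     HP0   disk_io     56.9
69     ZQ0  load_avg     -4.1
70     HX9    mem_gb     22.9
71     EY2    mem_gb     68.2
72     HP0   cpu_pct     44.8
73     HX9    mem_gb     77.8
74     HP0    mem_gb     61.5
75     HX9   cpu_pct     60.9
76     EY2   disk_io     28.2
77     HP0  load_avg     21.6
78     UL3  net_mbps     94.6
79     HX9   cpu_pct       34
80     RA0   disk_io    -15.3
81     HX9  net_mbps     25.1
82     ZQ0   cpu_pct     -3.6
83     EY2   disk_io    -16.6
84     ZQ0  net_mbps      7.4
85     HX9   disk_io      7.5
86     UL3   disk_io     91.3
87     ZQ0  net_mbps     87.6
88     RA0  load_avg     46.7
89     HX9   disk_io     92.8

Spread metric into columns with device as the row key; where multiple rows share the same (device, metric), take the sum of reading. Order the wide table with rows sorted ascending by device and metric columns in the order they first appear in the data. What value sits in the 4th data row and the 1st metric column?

With rows sorted ascending by device, row 4 is device=RA0. metric columns in first-appearance order: cpu_pct, mem_gb, net_mbps, load_avg, disk_io; column 1 is cpu_pct.
Long rows with device=RA0, metric=cpu_pct: 19.5 + 11.9 + 35.2 = 66.6.

66.6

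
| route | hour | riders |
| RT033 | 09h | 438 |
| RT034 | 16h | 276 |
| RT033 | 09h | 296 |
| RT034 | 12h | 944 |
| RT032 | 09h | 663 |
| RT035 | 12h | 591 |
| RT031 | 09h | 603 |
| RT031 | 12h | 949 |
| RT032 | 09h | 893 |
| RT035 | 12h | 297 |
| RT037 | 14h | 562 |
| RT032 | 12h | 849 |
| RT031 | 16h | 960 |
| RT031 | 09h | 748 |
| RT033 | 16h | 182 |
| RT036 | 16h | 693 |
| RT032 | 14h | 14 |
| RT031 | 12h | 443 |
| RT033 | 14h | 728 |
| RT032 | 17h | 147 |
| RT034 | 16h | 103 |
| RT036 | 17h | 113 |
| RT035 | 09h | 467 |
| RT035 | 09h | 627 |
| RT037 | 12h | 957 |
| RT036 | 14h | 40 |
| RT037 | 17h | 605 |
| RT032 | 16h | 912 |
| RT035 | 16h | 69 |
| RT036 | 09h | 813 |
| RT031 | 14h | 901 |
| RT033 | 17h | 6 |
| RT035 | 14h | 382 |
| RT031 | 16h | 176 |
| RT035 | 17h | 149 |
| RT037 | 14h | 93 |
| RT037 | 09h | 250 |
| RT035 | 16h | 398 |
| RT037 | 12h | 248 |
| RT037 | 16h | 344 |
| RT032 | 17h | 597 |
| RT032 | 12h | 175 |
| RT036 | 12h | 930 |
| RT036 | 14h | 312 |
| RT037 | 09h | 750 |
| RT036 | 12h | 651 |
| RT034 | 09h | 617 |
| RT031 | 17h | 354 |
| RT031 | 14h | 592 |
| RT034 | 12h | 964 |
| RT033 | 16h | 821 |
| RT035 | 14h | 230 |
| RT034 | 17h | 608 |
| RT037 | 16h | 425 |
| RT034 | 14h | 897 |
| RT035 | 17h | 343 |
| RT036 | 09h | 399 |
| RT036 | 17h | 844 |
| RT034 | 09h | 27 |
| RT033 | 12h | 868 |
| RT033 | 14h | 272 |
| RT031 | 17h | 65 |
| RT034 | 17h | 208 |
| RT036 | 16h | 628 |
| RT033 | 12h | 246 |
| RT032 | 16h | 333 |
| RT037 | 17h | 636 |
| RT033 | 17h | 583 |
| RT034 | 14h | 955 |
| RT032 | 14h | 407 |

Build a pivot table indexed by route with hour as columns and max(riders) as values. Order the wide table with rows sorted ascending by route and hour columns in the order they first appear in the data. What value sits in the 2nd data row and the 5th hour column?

597

With rows sorted ascending by route, row 2 is route=RT032. hour columns in first-appearance order: 09h, 16h, 12h, 14h, 17h; column 5 is 17h.
Long rows with route=RT032, hour=17h: max(147, 597) = 597.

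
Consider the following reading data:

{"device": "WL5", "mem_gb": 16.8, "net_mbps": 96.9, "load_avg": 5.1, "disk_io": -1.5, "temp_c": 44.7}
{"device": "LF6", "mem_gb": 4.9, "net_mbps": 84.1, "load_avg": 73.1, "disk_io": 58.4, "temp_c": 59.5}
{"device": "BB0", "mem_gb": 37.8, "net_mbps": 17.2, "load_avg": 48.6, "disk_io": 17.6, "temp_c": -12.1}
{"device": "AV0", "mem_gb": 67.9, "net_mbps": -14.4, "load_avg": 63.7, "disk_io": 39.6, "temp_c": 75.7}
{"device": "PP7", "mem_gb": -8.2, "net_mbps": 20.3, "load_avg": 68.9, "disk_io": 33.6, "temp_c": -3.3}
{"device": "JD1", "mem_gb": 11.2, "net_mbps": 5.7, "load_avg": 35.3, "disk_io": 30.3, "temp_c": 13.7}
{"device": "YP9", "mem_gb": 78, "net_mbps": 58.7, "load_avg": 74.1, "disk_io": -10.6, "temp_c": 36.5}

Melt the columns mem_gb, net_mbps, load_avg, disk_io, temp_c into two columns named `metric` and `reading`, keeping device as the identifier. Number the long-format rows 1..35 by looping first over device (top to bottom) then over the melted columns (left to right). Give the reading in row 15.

-12.1

35 rows total (7 × 5). Row 15: index ⌊(15-1)/5⌋ = 2 into device → BB0; (15-1) mod 5 = 4 into the melted columns → temp_c.
So row 15 is (BB0, temp_c, -12.1); reading = -12.1.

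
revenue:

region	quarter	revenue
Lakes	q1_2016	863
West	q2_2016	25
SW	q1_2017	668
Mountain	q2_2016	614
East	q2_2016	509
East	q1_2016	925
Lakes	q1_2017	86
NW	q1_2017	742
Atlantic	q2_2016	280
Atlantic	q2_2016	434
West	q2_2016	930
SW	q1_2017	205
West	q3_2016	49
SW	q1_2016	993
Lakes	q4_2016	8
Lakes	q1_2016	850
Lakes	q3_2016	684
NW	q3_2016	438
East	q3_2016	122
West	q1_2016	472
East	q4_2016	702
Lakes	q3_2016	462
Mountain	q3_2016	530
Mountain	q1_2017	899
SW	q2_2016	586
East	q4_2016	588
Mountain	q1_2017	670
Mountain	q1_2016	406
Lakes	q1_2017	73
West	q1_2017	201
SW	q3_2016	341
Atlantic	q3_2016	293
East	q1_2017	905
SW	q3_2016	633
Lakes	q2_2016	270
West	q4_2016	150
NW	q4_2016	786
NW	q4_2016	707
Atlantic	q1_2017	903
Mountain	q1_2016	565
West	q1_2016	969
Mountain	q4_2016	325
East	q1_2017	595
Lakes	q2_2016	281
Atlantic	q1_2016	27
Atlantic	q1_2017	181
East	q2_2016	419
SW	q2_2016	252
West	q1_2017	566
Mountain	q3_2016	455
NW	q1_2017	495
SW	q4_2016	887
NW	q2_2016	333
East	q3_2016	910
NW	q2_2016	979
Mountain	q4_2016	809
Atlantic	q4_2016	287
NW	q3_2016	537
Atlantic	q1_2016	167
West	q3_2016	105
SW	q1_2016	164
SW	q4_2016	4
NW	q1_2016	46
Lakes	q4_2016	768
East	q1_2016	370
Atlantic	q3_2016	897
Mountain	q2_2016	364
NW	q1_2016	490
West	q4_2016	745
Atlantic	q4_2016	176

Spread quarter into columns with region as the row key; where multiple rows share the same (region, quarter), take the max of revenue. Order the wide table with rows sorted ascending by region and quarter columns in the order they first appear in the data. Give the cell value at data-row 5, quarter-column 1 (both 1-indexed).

490

With rows sorted ascending by region, row 5 is region=NW. quarter columns in first-appearance order: q1_2016, q2_2016, q1_2017, q3_2016, q4_2016; column 1 is q1_2016.
Long rows with region=NW, quarter=q1_2016: max(46, 490) = 490.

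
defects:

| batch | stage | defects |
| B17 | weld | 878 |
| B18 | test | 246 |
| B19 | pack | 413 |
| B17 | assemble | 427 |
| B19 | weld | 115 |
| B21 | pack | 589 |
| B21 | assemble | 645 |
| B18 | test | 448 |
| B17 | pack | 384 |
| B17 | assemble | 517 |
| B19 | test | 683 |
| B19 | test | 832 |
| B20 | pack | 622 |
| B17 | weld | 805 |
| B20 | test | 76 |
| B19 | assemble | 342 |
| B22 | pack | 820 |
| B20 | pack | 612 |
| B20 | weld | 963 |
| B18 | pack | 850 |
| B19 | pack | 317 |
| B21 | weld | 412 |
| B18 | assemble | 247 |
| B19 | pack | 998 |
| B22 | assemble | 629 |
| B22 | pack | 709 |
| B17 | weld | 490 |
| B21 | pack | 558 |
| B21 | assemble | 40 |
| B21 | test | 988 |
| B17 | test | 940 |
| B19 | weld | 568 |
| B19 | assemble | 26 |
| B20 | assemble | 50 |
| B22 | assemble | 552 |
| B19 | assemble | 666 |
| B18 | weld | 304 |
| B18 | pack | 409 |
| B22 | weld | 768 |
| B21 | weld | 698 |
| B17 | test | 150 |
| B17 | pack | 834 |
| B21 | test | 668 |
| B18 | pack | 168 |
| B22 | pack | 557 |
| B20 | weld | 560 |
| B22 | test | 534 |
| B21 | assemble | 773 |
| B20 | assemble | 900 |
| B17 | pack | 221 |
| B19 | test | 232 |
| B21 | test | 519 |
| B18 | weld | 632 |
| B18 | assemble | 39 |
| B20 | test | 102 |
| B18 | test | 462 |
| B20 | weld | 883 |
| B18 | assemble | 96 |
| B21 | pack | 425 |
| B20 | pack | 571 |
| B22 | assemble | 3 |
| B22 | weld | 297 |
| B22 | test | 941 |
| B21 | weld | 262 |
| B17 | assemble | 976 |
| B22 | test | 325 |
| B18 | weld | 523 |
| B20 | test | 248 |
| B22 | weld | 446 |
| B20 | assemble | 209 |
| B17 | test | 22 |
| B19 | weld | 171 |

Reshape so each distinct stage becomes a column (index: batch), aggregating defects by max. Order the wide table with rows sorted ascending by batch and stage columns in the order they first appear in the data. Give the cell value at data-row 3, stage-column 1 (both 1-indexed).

With rows sorted ascending by batch, row 3 is batch=B19. stage columns in first-appearance order: weld, test, pack, assemble; column 1 is weld.
Long rows with batch=B19, stage=weld: max(115, 568, 171) = 568.

568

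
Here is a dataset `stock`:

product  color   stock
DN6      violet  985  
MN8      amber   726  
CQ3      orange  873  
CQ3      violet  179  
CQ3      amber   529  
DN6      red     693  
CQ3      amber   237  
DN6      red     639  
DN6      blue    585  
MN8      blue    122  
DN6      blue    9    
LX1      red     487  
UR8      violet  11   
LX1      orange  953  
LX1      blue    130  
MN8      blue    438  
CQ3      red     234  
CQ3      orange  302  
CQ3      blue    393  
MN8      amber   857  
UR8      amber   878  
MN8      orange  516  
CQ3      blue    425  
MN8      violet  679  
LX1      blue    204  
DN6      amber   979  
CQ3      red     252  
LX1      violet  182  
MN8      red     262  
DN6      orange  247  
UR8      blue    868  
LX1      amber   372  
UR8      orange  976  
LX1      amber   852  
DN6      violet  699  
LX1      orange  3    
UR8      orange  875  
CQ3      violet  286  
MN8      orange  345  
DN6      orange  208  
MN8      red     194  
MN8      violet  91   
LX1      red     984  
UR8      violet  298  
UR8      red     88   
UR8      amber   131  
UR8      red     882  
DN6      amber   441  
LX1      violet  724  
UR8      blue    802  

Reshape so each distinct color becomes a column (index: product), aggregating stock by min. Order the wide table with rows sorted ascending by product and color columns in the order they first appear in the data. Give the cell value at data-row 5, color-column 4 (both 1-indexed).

With rows sorted ascending by product, row 5 is product=UR8. color columns in first-appearance order: violet, amber, orange, red, blue; column 4 is red.
Long rows with product=UR8, color=red: min(88, 882) = 88.

88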